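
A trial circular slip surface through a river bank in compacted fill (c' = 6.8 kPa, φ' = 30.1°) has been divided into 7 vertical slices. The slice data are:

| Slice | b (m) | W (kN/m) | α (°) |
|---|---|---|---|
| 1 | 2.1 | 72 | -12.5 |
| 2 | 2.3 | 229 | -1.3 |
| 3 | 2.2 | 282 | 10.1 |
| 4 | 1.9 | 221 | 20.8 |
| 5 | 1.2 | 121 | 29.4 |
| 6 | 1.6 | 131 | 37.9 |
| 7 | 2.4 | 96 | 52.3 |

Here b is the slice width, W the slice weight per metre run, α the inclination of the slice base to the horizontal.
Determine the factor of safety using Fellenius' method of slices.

Ordinary method of slices: FS = Σ[c'·Δl_i + (W_i cosα_i)·tanφ'] / Σ W_i sinα_i, with Δl_i = b_i / cosα_i.
Slice 1: Δl = 2.1/cos(-12.5°) = 2.151 m; N'_1 = 72·cos(-12.5°) = 70.3; c'Δl = 14.63; W sinα = -15.6
Slice 2: Δl = 2.3/cos(-1.3°) = 2.301 m; N'_2 = 229·cos(-1.3°) = 228.9; c'Δl = 15.64; W sinα = -5.2
Slice 3: Δl = 2.2/cos10.1° = 2.235 m; N'_3 = 282·cos10.1° = 277.6; c'Δl = 15.20; W sinα = 49.5
Slice 4: Δl = 1.9/cos20.8° = 2.032 m; N'_4 = 221·cos20.8° = 206.6; c'Δl = 13.82; W sinα = 78.5
Slice 5: Δl = 1.2/cos29.4° = 1.377 m; N'_5 = 121·cos29.4° = 105.4; c'Δl = 9.37; W sinα = 59.4
Slice 6: Δl = 1.6/cos37.9° = 2.028 m; N'_6 = 131·cos37.9° = 103.4; c'Δl = 13.79; W sinα = 80.5
Slice 7: Δl = 2.4/cos52.3° = 3.925 m; N'_7 = 96·cos52.3° = 58.7; c'Δl = 26.69; W sinα = 76.0
Σc'Δl = 109.1 kN/m; ΣN' = 1051.0 kN/m; ΣW sinα = 323.0 kN/m
Resisting = 109.1 + 1051.0·tan30.1° = 109.1 + 609.2 = 718.3 kN/m
FS = 718.3 / 323.0 = 2.224

FS = 2.22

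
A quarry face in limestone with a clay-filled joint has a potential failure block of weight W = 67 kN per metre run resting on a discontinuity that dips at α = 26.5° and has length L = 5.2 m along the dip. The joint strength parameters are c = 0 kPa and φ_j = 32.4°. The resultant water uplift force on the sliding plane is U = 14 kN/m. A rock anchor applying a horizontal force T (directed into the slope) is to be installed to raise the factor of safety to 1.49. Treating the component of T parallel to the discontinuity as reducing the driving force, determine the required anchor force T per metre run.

Resolving forces along and normal to the sliding plane, with the horizontal anchor force T adding T·sinα to the effective normal force and T·cosα acting up the plane against the driving force:
FS = [cL + (W cosα − U + T sinα) tanφ_j] / [W sinα − T cosα]
Without the anchor: N' = 46.0 kN/m, driving T_d = 29.9 kN/m, resisting R = 0·5.2 + 46.0·tan32.4° = 29.2 kN/m, FS = 0.98.
Setting FS = 1.49 and solving for T:
1.49·(29.9 − T cos26.5°) = 29.2 + T sin26.5°·tan32.4°
T·(sin26.5°·tan32.4° + 1.49·cos26.5°) = 1.49·29.9 − 29.2
T·(0.4462·0.6346 + 1.49·0.8949) = 44.5 − 29.2 = 15.4
T·1.6166 = 15.4
T = 9.5 kN/m

T = 10 kN/m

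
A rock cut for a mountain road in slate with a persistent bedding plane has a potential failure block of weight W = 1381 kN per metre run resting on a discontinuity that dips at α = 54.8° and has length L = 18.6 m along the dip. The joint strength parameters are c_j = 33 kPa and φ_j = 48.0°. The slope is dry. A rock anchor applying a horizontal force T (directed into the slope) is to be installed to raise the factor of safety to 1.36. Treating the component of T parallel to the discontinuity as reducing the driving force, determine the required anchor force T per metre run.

Resolving forces along and normal to the sliding plane, with the horizontal anchor force T adding T·sinα to the effective normal force and T·cosα acting up the plane against the driving force:
FS = [c_jL + (W cosα + T sinα) tanφ_j] / [W sinα − T cosα]
Without the anchor: N' = 796.1 kN/m, driving T_d = 1128.5 kN/m, resisting R = 33·18.6 + 796.1·tan48.0° = 1497.9 kN/m, FS = 1.33.
Setting FS = 1.36 and solving for T:
1.36·(1128.5 − T cos54.8°) = 1497.9 + T sin54.8°·tan48.0°
T·(sin54.8°·tan48.0° + 1.36·cos54.8°) = 1.36·1128.5 − 1497.9
T·(0.8171·1.1106 + 1.36·0.5764) = 1534.7 − 1497.9 = 36.8
T·1.6915 = 36.8
T = 21.8 kN/m

T = 22 kN/m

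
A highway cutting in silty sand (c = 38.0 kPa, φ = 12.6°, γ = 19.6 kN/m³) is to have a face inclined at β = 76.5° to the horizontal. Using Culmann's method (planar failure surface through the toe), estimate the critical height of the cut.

H_c = 13.14 m

Culmann's analysis gives the critical failure plane at α_cr = (β + φ)/2 = (76.5 + 12.6)/2 = 44.5°, and the critical height
H_c = (4c/γ) · sinβ cosφ / [1 − cos(β − φ)]
    = (4·38.0/19.6) · sin76.5°·cos12.6° / [1 − cos(63.9°)]
    = 7.755 · 0.9724·0.9759 / [1 − 0.4399]
    = 7.755 · 0.9490 / 0.5601
    = 13.14 m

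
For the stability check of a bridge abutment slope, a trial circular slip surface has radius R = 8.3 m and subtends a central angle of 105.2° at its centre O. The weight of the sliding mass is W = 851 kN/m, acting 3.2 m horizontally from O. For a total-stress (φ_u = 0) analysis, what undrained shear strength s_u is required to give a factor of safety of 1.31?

s_u = 28.2 kPa

FS = s_u·L_a·R / (W·d), so s_u = FS·W·d / (L_a·R).
Arc length L_a = R·θ = 8.3·(105.2°·π/180) = 8.3·1.8361 = 15.24 m
s_u = 1.31·851·3.2 / (15.24·8.3) = 3567.4 / 126.49 = 28.20 kPa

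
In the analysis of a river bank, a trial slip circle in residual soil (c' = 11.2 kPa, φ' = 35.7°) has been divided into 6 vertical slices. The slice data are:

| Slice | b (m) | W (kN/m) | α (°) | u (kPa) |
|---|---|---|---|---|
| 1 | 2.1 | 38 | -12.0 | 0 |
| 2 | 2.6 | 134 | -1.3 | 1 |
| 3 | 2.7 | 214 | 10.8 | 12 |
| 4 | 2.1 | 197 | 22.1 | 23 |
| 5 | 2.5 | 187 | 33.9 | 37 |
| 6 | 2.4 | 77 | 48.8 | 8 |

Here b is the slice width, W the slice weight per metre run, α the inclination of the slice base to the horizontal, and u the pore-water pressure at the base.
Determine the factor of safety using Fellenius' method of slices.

Ordinary method of slices: FS = Σ[c'·Δl_i + (W_i cosα_i − u_i·Δl_i)·tanφ'] / Σ W_i sinα_i, with Δl_i = b_i / cosα_i.
Slice 1: Δl = 2.1/cos(-12.0°) = 2.147 m; N'_1 = 38·cos(-12.0°) − 0·2.147 = 37.2; c'Δl = 24.05; W sinα = -7.9
Slice 2: Δl = 2.6/cos(-1.3°) = 2.601 m; N'_2 = 134·cos(-1.3°) − 1·2.601 = 131.4; c'Δl = 29.13; W sinα = -3.0
Slice 3: Δl = 2.7/cos10.8° = 2.749 m; N'_3 = 214·cos10.8° − 12·2.749 = 177.2; c'Δl = 30.79; W sinα = 40.1
Slice 4: Δl = 2.1/cos22.1° = 2.267 m; N'_4 = 197·cos22.1° − 23·2.267 = 130.4; c'Δl = 25.39; W sinα = 74.1
Slice 5: Δl = 2.5/cos33.9° = 3.012 m; N'_5 = 187·cos33.9° − 37·3.012 = 43.8; c'Δl = 33.73; W sinα = 104.3
Slice 6: Δl = 2.4/cos48.8° = 3.644 m; N'_6 = 77·cos48.8° − 8·3.644 = 21.6; c'Δl = 40.81; W sinα = 57.9
Σc'Δl = 183.9 kN/m; ΣN' = 541.5 kN/m; ΣW sinα = 265.5 kN/m
Resisting = 183.9 + 541.5·tan35.7° = 183.9 + 389.1 = 573.0 kN/m
FS = 573.0 / 265.5 = 2.158

FS = 2.16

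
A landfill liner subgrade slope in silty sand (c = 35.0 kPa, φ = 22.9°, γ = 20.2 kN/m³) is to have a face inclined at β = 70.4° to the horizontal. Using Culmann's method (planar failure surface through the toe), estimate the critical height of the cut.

H_c = 18.54 m

Culmann's analysis gives the critical failure plane at α_cr = (β + φ)/2 = (70.4 + 22.9)/2 = 46.7°, and the critical height
H_c = (4c/γ) · sinβ cosφ / [1 − cos(β − φ)]
    = (4·35.0/20.2) · sin70.4°·cos22.9° / [1 − cos(47.5°)]
    = 6.931 · 0.9421·0.9212 / [1 − 0.6756]
    = 6.931 · 0.8678 / 0.3244
    = 18.54 m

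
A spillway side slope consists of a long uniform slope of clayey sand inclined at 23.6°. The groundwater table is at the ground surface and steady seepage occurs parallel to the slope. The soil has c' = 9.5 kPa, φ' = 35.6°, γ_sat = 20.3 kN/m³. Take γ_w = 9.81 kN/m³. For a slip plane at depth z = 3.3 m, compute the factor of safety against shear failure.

With seepage parallel to the slope and the water table at the surface, the effective normal stress on the slip plane uses the buoyant unit weight γ' = γ_sat − γ_w while the driving shear stress uses γ_sat:
FS = [c' + γ' z cos²β tanφ'] / [γ_sat z sinβ cosβ]
γ' = 20.3 − 9.81 = 10.49 kN/m³
Numerator = 9.5 + 10.49·3.3·cos²23.6°·tan35.6° = 9.5 + 10.49·3.3·0.8397·0.7159 = 30.311 kPa
Denominator = 20.3·3.3·sin23.6°·cos23.6° = 20.3·3.3·0.4003·0.9164 = 24.576 kPa
FS = 30.311 / 24.576 = 1.233

FS = 1.23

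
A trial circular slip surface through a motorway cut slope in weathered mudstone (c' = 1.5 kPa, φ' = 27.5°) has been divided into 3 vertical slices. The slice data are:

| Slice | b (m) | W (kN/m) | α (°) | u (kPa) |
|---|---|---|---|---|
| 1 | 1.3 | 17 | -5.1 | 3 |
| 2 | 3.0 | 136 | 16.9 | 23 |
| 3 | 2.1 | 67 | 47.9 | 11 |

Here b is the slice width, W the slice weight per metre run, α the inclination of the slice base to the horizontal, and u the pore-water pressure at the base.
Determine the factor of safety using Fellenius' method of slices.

Ordinary method of slices: FS = Σ[c'·Δl_i + (W_i cosα_i − u_i·Δl_i)·tanφ'] / Σ W_i sinα_i, with Δl_i = b_i / cosα_i.
Slice 1: Δl = 1.3/cos(-5.1°) = 1.305 m; N'_1 = 17·cos(-5.1°) − 3·1.305 = 13.0; c'Δl = 1.96; W sinα = -1.5
Slice 2: Δl = 3.0/cos16.9° = 3.135 m; N'_2 = 136·cos16.9° − 23·3.135 = 58.0; c'Δl = 4.70; W sinα = 39.5
Slice 3: Δl = 2.1/cos47.9° = 3.132 m; N'_3 = 67·cos47.9° − 11·3.132 = 10.5; c'Δl = 4.70; W sinα = 49.7
Σc'Δl = 11.4 kN/m; ΣN' = 81.5 kN/m; ΣW sinα = 87.7 kN/m
Resisting = 11.4 + 81.5·tan27.5° = 11.4 + 42.4 = 53.8 kN/m
FS = 53.8 / 87.7 = 0.613

FS = 0.61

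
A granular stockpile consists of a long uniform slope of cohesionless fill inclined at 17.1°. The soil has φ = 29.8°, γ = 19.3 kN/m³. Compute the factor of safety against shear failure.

FS = 1.86

For a dry cohesionless infinite slope the factor of safety is FS = tanφ / tanβ.
FS = tan29.8° / tan17.1° = 0.5727 / 0.3076 = 1.862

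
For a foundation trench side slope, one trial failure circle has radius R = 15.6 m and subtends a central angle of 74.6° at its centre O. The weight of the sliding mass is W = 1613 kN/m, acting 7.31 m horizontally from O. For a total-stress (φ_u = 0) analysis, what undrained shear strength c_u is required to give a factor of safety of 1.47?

c_u = 54.7 kPa

FS = c_u·L_a·R / (W·d), so c_u = FS·W·d / (L_a·R).
Arc length L_a = R·θ = 15.6·(74.6°·π/180) = 15.6·1.3020 = 20.31 m
c_u = 1.47·1613·7.31 / (20.31·15.6) = 17332.8 / 316.86 = 54.70 kPa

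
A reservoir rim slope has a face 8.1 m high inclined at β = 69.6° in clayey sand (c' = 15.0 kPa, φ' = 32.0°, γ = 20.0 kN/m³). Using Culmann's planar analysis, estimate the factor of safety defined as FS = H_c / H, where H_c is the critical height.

FS = 1.42

H_c = (4c'/γ) · sinβ cosφ' / [1 − cos(β − φ')]
    = (4·15.0/20.0) · sin69.6°·cos32.0° / [1 − cos37.6°]
    = 3.000 · 0.7949 / 0.2077 = 11.48 m
FS = H_c / H = 11.48 / 8.1 = 1.417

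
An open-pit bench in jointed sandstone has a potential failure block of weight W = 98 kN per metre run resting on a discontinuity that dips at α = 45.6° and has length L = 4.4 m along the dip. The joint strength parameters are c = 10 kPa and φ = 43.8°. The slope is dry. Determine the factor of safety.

FS = 1.57

Resolving the block weight along and normal to the plane and applying the Mohr–Coulomb strength on the joint:
N' = W cosα = 98·cos45.6° = 68.6 kN/m
Driving force T = W sinα = 98·sin45.6° = 70.0 kN/m
Resisting force R = c·L + N'·tanφ = 10·4.4 + 68.6·tan43.8° = 44.0 + 65.8 = 109.8 kN/m
FS = R / T = 109.8 / 70.0 = 1.567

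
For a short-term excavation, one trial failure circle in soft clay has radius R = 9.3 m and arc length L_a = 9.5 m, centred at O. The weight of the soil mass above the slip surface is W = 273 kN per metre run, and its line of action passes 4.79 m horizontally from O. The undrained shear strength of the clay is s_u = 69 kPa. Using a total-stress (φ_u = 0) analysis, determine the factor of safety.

Taking moments about the centre O, the resisting moment is provided by the undrained shear strength acting along the arc:
M_R = s_u·L_a·R = 69·9.50·9.3 = 6096.2 kN·m/m
M_D = W·d = 273·4.79 = 1307.7 kN·m/m
FS = M_R / M_D = 6096.2 / 1307.7 = 4.662

FS = 4.66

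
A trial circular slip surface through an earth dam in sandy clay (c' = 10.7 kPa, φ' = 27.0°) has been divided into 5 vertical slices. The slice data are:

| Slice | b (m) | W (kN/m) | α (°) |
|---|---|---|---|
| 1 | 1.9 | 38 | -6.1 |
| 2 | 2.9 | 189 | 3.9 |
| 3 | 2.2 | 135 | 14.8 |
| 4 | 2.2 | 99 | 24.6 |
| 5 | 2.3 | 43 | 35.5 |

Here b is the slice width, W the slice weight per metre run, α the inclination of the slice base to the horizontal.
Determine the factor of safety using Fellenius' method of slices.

Ordinary method of slices: FS = Σ[c'·Δl_i + (W_i cosα_i)·tanφ'] / Σ W_i sinα_i, with Δl_i = b_i / cosα_i.
Slice 1: Δl = 1.9/cos(-6.1°) = 1.911 m; N'_1 = 38·cos(-6.1°) = 37.8; c'Δl = 20.45; W sinα = -4.0
Slice 2: Δl = 2.9/cos3.9° = 2.907 m; N'_2 = 189·cos3.9° = 188.6; c'Δl = 31.10; W sinα = 12.9
Slice 3: Δl = 2.2/cos14.8° = 2.275 m; N'_3 = 135·cos14.8° = 130.5; c'Δl = 24.35; W sinα = 34.5
Slice 4: Δl = 2.2/cos24.6° = 2.420 m; N'_4 = 99·cos24.6° = 90.0; c'Δl = 25.89; W sinα = 41.2
Slice 5: Δl = 2.3/cos35.5° = 2.825 m; N'_5 = 43·cos35.5° = 35.0; c'Δl = 30.23; W sinα = 25.0
Σc'Δl = 132.0 kN/m; ΣN' = 481.9 kN/m; ΣW sinα = 109.5 kN/m
Resisting = 132.0 + 481.9·tan27.0° = 132.0 + 245.5 = 377.5 kN/m
FS = 377.5 / 109.5 = 3.448

FS = 3.45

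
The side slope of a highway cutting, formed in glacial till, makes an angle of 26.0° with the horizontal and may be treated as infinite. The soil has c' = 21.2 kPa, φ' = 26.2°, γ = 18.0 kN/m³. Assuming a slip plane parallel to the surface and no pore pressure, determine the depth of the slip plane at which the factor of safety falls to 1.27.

z = 11.45 m

Setting FS = 1.27 in FS = [c' + γz cos²β tanφ'] / [γz sinβ cosβ] and solving for z:
z = c' / [γ cosβ (FS·sinβ − cosβ·tanφ')]
  = 21.2 / [18.0·cos26.0°·(1.27·sin26.0° − cos26.0°·tan26.2°)]
  = 21.2 / [18.0·0.8988·(1.27·0.4384 − 0.8988·0.4921)]
  = 21.2 / 1.8519 = 11.448 m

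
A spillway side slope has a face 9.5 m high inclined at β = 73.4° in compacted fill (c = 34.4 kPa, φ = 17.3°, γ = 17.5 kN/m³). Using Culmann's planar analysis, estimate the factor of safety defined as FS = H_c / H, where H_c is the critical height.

FS = 1.71

H_c = (4c/γ) · sinβ cosφ / [1 − cos(β − φ)]
    = (4·34.4/17.5) · sin73.4°·cos17.3° / [1 − cos56.1°]
    = 7.863 · 0.9150 / 0.4423 = 16.27 m
FS = H_c / H = 16.27 / 9.5 = 1.712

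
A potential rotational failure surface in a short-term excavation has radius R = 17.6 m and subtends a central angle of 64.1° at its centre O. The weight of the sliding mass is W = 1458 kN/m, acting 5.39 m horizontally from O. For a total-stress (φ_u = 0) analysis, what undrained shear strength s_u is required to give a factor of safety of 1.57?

FS = s_u·L_a·R / (W·d), so s_u = FS·W·d / (L_a·R).
Arc length L_a = R·θ = 17.6·(64.1°·π/180) = 17.6·1.1188 = 19.69 m
s_u = 1.57·1458·5.39 / (19.69·17.6) = 12338.0 / 346.55 = 35.60 kPa

s_u = 35.6 kPa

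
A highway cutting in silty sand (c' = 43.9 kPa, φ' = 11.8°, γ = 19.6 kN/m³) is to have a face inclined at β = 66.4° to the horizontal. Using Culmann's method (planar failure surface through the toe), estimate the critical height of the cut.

H_c = 19.10 m

Culmann's analysis gives the critical failure plane at α_cr = (β + φ')/2 = (66.4 + 11.8)/2 = 39.1°, and the critical height
H_c = (4c'/γ) · sinβ cosφ' / [1 − cos(β − φ')]
    = (4·43.9/19.6) · sin66.4°·cos11.8° / [1 − cos(54.6°)]
    = 8.959 · 0.9164·0.9789 / [1 − 0.5793]
    = 8.959 · 0.8970 / 0.4207
    = 19.10 m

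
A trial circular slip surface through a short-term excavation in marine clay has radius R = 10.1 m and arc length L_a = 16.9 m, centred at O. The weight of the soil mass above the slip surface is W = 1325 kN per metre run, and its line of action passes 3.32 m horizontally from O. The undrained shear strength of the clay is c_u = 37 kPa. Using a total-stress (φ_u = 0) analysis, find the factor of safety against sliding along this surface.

FS = 1.44

Taking moments about the centre O, the resisting moment is provided by the undrained shear strength acting along the arc:
M_R = c_u·L_a·R = 37·16.90·10.1 = 6315.5 kN·m/m
M_D = W·d = 1325·3.32 = 4399.0 kN·m/m
FS = M_R / M_D = 6315.5 / 4399.0 = 1.436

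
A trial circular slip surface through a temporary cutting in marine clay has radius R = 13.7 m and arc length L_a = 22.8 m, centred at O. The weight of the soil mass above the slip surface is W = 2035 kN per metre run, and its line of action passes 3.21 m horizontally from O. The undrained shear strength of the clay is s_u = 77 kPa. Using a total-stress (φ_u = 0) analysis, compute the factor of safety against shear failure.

FS = 3.68

Taking moments about the centre O, the resisting moment is provided by the undrained shear strength acting along the arc:
M_R = s_u·L_a·R = 77·22.80·13.7 = 24051.7 kN·m/m
M_D = W·d = 2035·3.21 = 6532.4 kN·m/m
FS = M_R / M_D = 24051.7 / 6532.4 = 3.682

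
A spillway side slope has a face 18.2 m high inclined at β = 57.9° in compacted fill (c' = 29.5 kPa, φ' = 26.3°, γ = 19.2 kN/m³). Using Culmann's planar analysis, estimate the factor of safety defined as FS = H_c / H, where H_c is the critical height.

FS = 1.73

H_c = (4c'/γ) · sinβ cosφ' / [1 − cos(β − φ')]
    = (4·29.5/19.2) · sin57.9°·cos26.3° / [1 − cos31.6°]
    = 6.146 · 0.7594 / 0.1483 = 31.48 m
FS = H_c / H = 31.48 / 18.2 = 1.730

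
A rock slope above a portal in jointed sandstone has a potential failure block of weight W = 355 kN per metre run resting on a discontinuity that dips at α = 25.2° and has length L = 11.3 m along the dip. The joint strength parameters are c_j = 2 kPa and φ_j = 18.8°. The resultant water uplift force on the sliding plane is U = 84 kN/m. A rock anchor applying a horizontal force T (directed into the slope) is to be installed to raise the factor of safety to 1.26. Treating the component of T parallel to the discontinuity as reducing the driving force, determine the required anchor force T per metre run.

Resolving forces along and normal to the sliding plane, with the horizontal anchor force T adding T·sinα to the effective normal force and T·cosα acting up the plane against the driving force:
FS = [c_jL + (W cosα − U + T sinα) tanφ_j] / [W sinα − T cosα]
Without the anchor: N' = 237.2 kN/m, driving T_d = 151.2 kN/m, resisting R = 2·11.3 + 237.2·tan18.8° = 103.4 kN/m, FS = 0.68.
Setting FS = 1.26 and solving for T:
1.26·(151.2 − T cos25.2°) = 103.4 + T sin25.2°·tan18.8°
T·(sin25.2°·tan18.8° + 1.26·cos25.2°) = 1.26·151.2 − 103.4
T·(0.4258·0.3404 + 1.26·0.9048) = 190.5 − 103.4 = 87.1
T·1.2850 = 87.1
T = 67.8 kN/m

T = 68 kN/m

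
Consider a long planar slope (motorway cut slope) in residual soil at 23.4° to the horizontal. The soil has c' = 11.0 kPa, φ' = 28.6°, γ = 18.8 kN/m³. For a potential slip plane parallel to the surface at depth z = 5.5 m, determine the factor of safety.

FS = 1.55

For an infinite slope with a slip plane parallel to the surface (no pore pressure): FS = [c' + γz cos²β tanφ'] / [γz sinβ cosβ].
γz = 18.8·5.5 = 103.40 kN/m²
Numerator = 11.0 + 103.40·cos²23.4°·tan28.6° = 11.0 + 103.40·0.8423·0.5452 = 58.484 kPa
Denominator = 103.40·sin23.4°·cos23.4° = 103.40·0.3971·0.9178 = 37.688 kPa
FS = 58.484 / 37.688 = 1.552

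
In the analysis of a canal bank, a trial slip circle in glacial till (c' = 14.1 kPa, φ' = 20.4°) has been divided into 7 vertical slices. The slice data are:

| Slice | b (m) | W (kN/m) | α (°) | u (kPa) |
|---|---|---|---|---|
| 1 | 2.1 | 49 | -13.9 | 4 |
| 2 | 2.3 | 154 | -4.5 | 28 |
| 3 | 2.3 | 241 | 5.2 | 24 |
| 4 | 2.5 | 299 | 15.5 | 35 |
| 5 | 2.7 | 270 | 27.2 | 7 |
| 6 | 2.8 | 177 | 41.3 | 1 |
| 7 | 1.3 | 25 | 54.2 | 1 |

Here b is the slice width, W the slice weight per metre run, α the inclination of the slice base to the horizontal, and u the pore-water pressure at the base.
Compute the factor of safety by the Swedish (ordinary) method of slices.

FS = 1.72

Ordinary method of slices: FS = Σ[c'·Δl_i + (W_i cosα_i − u_i·Δl_i)·tanφ'] / Σ W_i sinα_i, with Δl_i = b_i / cosα_i.
Slice 1: Δl = 2.1/cos(-13.9°) = 2.163 m; N'_1 = 49·cos(-13.9°) − 4·2.163 = 38.9; c'Δl = 30.50; W sinα = -11.8
Slice 2: Δl = 2.3/cos(-4.5°) = 2.307 m; N'_2 = 154·cos(-4.5°) − 28·2.307 = 88.9; c'Δl = 32.53; W sinα = -12.1
Slice 3: Δl = 2.3/cos5.2° = 2.310 m; N'_3 = 241·cos5.2° − 24·2.310 = 184.6; c'Δl = 32.56; W sinα = 21.8
Slice 4: Δl = 2.5/cos15.5° = 2.594 m; N'_4 = 299·cos15.5° − 35·2.594 = 197.3; c'Δl = 36.58; W sinα = 79.9
Slice 5: Δl = 2.7/cos27.2° = 3.036 m; N'_5 = 270·cos27.2° − 7·3.036 = 218.9; c'Δl = 42.80; W sinα = 123.4
Slice 6: Δl = 2.8/cos41.3° = 3.727 m; N'_6 = 177·cos41.3° − 1·3.727 = 129.2; c'Δl = 52.55; W sinα = 116.8
Slice 7: Δl = 1.3/cos54.2° = 2.222 m; N'_7 = 25·cos54.2° − 1·2.222 = 12.4; c'Δl = 31.34; W sinα = 20.3
Σc'Δl = 258.9 kN/m; ΣN' = 870.3 kN/m; ΣW sinα = 338.4 kN/m
Resisting = 258.9 + 870.3·tan20.4° = 258.9 + 323.7 = 582.5 kN/m
FS = 582.5 / 338.4 = 1.721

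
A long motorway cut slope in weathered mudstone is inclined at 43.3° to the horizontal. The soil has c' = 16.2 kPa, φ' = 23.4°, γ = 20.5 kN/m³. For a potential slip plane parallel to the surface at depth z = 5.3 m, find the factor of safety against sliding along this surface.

FS = 0.76

For an infinite slope with a slip plane parallel to the surface (no pore pressure): FS = [c' + γz cos²β tanφ'] / [γz sinβ cosβ].
γz = 20.5·5.3 = 108.65 kN/m²
Numerator = 16.2 + 108.65·cos²43.3°·tan23.4° = 16.2 + 108.65·0.5297·0.4327 = 41.103 kPa
Denominator = 108.65·sin43.3°·cos43.3° = 108.65·0.6858·0.7278 = 54.229 kPa
FS = 41.103 / 54.229 = 0.758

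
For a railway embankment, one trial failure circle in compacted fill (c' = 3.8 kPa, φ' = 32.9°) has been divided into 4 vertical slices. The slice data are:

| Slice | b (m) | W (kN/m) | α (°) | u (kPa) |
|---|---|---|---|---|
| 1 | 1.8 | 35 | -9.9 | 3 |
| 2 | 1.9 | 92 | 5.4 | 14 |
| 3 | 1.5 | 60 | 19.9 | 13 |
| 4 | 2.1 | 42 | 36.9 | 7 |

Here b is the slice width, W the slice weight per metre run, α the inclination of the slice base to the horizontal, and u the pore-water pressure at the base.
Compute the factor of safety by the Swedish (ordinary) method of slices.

FS = 2.57

Ordinary method of slices: FS = Σ[c'·Δl_i + (W_i cosα_i − u_i·Δl_i)·tanφ'] / Σ W_i sinα_i, with Δl_i = b_i / cosα_i.
Slice 1: Δl = 1.8/cos(-9.9°) = 1.827 m; N'_1 = 35·cos(-9.9°) − 3·1.827 = 29.0; c'Δl = 6.94; W sinα = -6.0
Slice 2: Δl = 1.9/cos5.4° = 1.908 m; N'_2 = 92·cos5.4° − 14·1.908 = 64.9; c'Δl = 7.25; W sinα = 8.7
Slice 3: Δl = 1.5/cos19.9° = 1.595 m; N'_3 = 60·cos19.9° − 13·1.595 = 35.7; c'Δl = 6.06; W sinα = 20.4
Slice 4: Δl = 2.1/cos36.9° = 2.626 m; N'_4 = 42·cos36.9° − 7·2.626 = 15.2; c'Δl = 9.98; W sinα = 25.2
Σc'Δl = 30.2 kN/m; ΣN' = 144.8 kN/m; ΣW sinα = 48.3 kN/m
Resisting = 30.2 + 144.8·tan32.9° = 30.2 + 93.6 = 123.9 kN/m
FS = 123.9 / 48.3 = 2.566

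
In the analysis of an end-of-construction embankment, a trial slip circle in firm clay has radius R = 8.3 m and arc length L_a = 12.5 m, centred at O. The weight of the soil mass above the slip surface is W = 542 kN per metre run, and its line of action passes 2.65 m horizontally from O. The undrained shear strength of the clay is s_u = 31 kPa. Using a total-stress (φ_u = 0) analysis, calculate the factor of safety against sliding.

Taking moments about the centre O, the resisting moment is provided by the undrained shear strength acting along the arc:
M_R = s_u·L_a·R = 31·12.50·8.3 = 3216.3 kN·m/m
M_D = W·d = 542·2.65 = 1436.3 kN·m/m
FS = M_R / M_D = 3216.3 / 1436.3 = 2.239

FS = 2.24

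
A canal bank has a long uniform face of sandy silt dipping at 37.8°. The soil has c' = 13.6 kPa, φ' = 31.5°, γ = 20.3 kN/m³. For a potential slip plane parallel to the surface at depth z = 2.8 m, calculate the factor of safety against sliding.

For an infinite slope with a slip plane parallel to the surface (no pore pressure): FS = [c' + γz cos²β tanφ'] / [γz sinβ cosβ].
γz = 20.3·2.8 = 56.84 kN/m²
Numerator = 13.6 + 56.84·cos²37.8°·tan31.5° = 13.6 + 56.84·0.6243·0.6128 = 35.347 kPa
Denominator = 56.84·sin37.8°·cos37.8° = 56.84·0.6129·0.7902 = 27.527 kPa
FS = 35.347 / 27.527 = 1.284

FS = 1.28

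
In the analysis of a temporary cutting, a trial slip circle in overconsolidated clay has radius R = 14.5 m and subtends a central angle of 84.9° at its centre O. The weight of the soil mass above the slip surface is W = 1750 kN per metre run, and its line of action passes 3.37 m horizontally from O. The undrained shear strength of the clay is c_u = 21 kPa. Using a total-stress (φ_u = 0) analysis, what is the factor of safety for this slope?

FS = 1.11

Taking moments about the centre O, the resisting moment is provided by the undrained shear strength acting along the arc:
Arc length L_a = R·θ = 14.5·(84.9°·π/180) = 14.5·1.4818 = 21.49 m
M_R = c_u·L_a·R = 21·21.49·14.5 = 6542.4 kN·m/m
M_D = W·d = 1750·3.37 = 5897.5 kN·m/m
FS = M_R / M_D = 6542.4 / 5897.5 = 1.109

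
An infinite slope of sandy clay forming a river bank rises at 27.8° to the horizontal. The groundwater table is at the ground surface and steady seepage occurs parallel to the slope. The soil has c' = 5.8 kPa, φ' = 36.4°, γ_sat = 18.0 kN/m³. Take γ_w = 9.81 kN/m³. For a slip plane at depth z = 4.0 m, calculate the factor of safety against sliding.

FS = 0.83

With seepage parallel to the slope and the water table at the surface, the effective normal stress on the slip plane uses the buoyant unit weight γ' = γ_sat − γ_w while the driving shear stress uses γ_sat:
FS = [c' + γ' z cos²β tanφ'] / [γ_sat z sinβ cosβ]
γ' = 18.0 − 9.81 = 8.19 kN/m³
Numerator = 5.8 + 8.19·4.0·cos²27.8°·tan36.4° = 5.8 + 8.19·4.0·0.7825·0.7373 = 24.699 kPa
Denominator = 18.0·4.0·sin27.8°·cos27.8° = 18.0·4.0·0.4664·0.8846 = 29.704 kPa
FS = 24.699 / 29.704 = 0.832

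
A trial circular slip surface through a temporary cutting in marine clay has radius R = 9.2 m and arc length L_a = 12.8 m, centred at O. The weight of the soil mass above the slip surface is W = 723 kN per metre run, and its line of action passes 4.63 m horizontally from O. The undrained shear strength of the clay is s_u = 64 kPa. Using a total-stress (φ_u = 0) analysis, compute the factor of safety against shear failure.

FS = 2.25

Taking moments about the centre O, the resisting moment is provided by the undrained shear strength acting along the arc:
M_R = s_u·L_a·R = 64·12.80·9.2 = 7536.6 kN·m/m
M_D = W·d = 723·4.63 = 3347.5 kN·m/m
FS = M_R / M_D = 7536.6 / 3347.5 = 2.251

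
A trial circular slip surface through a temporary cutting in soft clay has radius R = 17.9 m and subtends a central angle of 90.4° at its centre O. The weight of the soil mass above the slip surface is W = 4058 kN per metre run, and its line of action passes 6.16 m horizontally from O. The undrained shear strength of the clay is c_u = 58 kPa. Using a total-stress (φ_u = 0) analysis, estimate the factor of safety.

Taking moments about the centre O, the resisting moment is provided by the undrained shear strength acting along the arc:
Arc length L_a = R·θ = 17.9·(90.4°·π/180) = 17.9·1.5778 = 28.24 m
M_R = c_u·L_a·R = 58·28.24·17.9 = 29321.1 kN·m/m
M_D = W·d = 4058·6.16 = 24997.3 kN·m/m
FS = M_R / M_D = 29321.1 / 24997.3 = 1.173

FS = 1.17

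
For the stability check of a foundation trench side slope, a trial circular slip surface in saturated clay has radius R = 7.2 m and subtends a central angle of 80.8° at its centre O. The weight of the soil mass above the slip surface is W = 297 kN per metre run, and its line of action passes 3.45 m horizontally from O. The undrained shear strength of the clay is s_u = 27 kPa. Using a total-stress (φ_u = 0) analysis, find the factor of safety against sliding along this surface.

Taking moments about the centre O, the resisting moment is provided by the undrained shear strength acting along the arc:
Arc length L_a = R·θ = 7.2·(80.8°·π/180) = 7.2·1.4102 = 10.15 m
M_R = s_u·L_a·R = 27·10.15·7.2 = 1973.9 kN·m/m
M_D = W·d = 297·3.45 = 1024.7 kN·m/m
FS = M_R / M_D = 1973.9 / 1024.7 = 1.926

FS = 1.93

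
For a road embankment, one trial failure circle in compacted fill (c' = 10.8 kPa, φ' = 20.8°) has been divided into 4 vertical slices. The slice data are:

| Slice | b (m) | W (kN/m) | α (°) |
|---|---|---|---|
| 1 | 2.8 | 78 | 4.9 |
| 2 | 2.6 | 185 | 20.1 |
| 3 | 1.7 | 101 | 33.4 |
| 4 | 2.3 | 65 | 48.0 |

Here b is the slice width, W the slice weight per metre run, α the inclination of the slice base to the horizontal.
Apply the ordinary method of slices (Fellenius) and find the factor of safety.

Ordinary method of slices: FS = Σ[c'·Δl_i + (W_i cosα_i)·tanφ'] / Σ W_i sinα_i, with Δl_i = b_i / cosα_i.
Slice 1: Δl = 2.8/cos4.9° = 2.810 m; N'_1 = 78·cos4.9° = 77.7; c'Δl = 30.35; W sinα = 6.7
Slice 2: Δl = 2.6/cos20.1° = 2.769 m; N'_2 = 185·cos20.1° = 173.7; c'Δl = 29.90; W sinα = 63.6
Slice 3: Δl = 1.7/cos33.4° = 2.036 m; N'_3 = 101·cos33.4° = 84.3; c'Δl = 21.99; W sinα = 55.6
Slice 4: Δl = 2.3/cos48.0° = 3.437 m; N'_4 = 65·cos48.0° = 43.5; c'Δl = 37.12; W sinα = 48.3
Σc'Δl = 119.4 kN/m; ΣN' = 379.3 kN/m; ΣW sinα = 174.1 kN/m
Resisting = 119.4 + 379.3·tan20.8° = 119.4 + 144.1 = 263.4 kN/m
FS = 263.4 / 174.1 = 1.513

FS = 1.51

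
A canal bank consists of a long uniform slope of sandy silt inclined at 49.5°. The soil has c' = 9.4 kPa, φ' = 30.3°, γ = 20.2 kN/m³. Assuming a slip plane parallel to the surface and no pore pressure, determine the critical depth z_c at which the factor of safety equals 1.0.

z_c = 1.88 m

Setting FS = 1.00 in FS = [c' + γz cos²β tanφ'] / [γz sinβ cosβ] and solving for z:
z = c' / [γ cosβ (FS·sinβ − cosβ·tanφ')]
  = 9.4 / [20.2·cos49.5°·(1.00·sin49.5° − cos49.5°·tan30.3°)]
  = 9.4 / [20.2·0.6494·(1.00·0.7604 − 0.6494·0.5844)]
  = 9.4 / 4.9970 = 1.881 m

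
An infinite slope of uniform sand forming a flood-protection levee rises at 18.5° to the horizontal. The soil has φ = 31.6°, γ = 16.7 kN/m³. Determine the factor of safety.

For a dry cohesionless infinite slope the factor of safety is FS = tanφ / tanβ.
FS = tan31.6° / tan18.5° = 0.6152 / 0.3346 = 1.839

FS = 1.84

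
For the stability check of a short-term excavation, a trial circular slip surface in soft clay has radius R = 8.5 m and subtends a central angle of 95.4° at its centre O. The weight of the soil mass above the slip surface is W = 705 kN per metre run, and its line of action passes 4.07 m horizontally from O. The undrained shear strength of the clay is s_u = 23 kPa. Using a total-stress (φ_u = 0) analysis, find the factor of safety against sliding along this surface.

FS = 0.96

Taking moments about the centre O, the resisting moment is provided by the undrained shear strength acting along the arc:
Arc length L_a = R·θ = 8.5·(95.4°·π/180) = 8.5·1.6650 = 14.15 m
M_R = s_u·L_a·R = 23·14.15·8.5 = 2766.9 kN·m/m
M_D = W·d = 705·4.07 = 2869.4 kN·m/m
FS = M_R / M_D = 2766.9 / 2869.4 = 0.964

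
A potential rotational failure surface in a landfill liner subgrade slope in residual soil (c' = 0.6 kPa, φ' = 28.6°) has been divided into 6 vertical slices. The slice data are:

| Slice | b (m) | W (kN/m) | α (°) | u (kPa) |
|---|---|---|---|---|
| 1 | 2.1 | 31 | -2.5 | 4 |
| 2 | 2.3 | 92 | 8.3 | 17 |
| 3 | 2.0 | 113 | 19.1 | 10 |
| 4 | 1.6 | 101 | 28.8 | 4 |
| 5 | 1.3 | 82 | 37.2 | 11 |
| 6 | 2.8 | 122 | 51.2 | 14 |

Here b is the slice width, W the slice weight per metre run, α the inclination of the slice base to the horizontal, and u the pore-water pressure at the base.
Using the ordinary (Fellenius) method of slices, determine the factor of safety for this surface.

FS = 0.72

Ordinary method of slices: FS = Σ[c'·Δl_i + (W_i cosα_i − u_i·Δl_i)·tanφ'] / Σ W_i sinα_i, with Δl_i = b_i / cosα_i.
Slice 1: Δl = 2.1/cos(-2.5°) = 2.102 m; N'_1 = 31·cos(-2.5°) − 4·2.102 = 22.6; c'Δl = 1.26; W sinα = -1.4
Slice 2: Δl = 2.3/cos8.3° = 2.324 m; N'_2 = 92·cos8.3° − 17·2.324 = 51.5; c'Δl = 1.39; W sinα = 13.3
Slice 3: Δl = 2.0/cos19.1° = 2.117 m; N'_3 = 113·cos19.1° − 10·2.117 = 85.6; c'Δl = 1.27; W sinα = 37.0
Slice 4: Δl = 1.6/cos28.8° = 1.826 m; N'_4 = 101·cos28.8° − 4·1.826 = 81.2; c'Δl = 1.10; W sinα = 48.7
Slice 5: Δl = 1.3/cos37.2° = 1.632 m; N'_5 = 82·cos37.2° − 11·1.632 = 47.4; c'Δl = 0.98; W sinα = 49.6
Slice 6: Δl = 2.8/cos51.2° = 4.469 m; N'_6 = 122·cos51.2° − 14·4.469 = 13.9; c'Δl = 2.68; W sinα = 95.1
Σc'Δl = 8.7 kN/m; ΣN' = 302.2 kN/m; ΣW sinα = 242.2 kN/m
Resisting = 8.7 + 302.2·tan28.6° = 8.7 + 164.7 = 173.4 kN/m
FS = 173.4 / 242.2 = 0.716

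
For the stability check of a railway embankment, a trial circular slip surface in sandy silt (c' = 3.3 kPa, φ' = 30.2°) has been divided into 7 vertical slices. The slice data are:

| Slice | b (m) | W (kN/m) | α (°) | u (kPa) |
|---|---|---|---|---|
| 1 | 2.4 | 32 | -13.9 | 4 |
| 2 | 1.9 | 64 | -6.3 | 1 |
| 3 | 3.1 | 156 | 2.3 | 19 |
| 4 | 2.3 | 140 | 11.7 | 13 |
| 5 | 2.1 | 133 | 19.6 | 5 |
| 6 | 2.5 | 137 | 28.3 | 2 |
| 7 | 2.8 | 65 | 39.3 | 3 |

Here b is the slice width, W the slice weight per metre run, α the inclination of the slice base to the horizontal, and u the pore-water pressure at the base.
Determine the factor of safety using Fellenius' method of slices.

Ordinary method of slices: FS = Σ[c'·Δl_i + (W_i cosα_i − u_i·Δl_i)·tanφ'] / Σ W_i sinα_i, with Δl_i = b_i / cosα_i.
Slice 1: Δl = 2.4/cos(-13.9°) = 2.472 m; N'_1 = 32·cos(-13.9°) − 4·2.472 = 21.2; c'Δl = 8.16; W sinα = -7.7
Slice 2: Δl = 1.9/cos(-6.3°) = 1.912 m; N'_2 = 64·cos(-6.3°) − 1·1.912 = 61.7; c'Δl = 6.31; W sinα = -7.0
Slice 3: Δl = 3.1/cos2.3° = 3.102 m; N'_3 = 156·cos2.3° − 19·3.102 = 96.9; c'Δl = 10.24; W sinα = 6.3
Slice 4: Δl = 2.3/cos11.7° = 2.349 m; N'_4 = 140·cos11.7° − 13·2.349 = 106.6; c'Δl = 7.75; W sinα = 28.4
Slice 5: Δl = 2.1/cos19.6° = 2.229 m; N'_5 = 133·cos19.6° − 5·2.229 = 114.1; c'Δl = 7.36; W sinα = 44.6
Slice 6: Δl = 2.5/cos28.3° = 2.839 m; N'_6 = 137·cos28.3° − 2·2.839 = 114.9; c'Δl = 9.37; W sinα = 65.0
Slice 7: Δl = 2.8/cos39.3° = 3.618 m; N'_7 = 65·cos39.3° − 3·3.618 = 39.4; c'Δl = 11.94; W sinα = 41.2
Σc'Δl = 61.1 kN/m; ΣN' = 554.9 kN/m; ΣW sinα = 170.7 kN/m
Resisting = 61.1 + 554.9·tan30.2° = 61.1 + 323.0 = 384.1 kN/m
FS = 384.1 / 170.7 = 2.250

FS = 2.25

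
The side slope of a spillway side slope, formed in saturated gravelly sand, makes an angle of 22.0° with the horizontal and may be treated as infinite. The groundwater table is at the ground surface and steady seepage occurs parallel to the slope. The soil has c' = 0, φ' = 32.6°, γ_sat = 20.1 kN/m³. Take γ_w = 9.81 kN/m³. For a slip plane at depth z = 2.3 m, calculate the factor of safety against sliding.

FS = 0.81

With seepage parallel to the slope and the water table at the surface, the effective normal stress on the slip plane uses the buoyant unit weight γ' = γ_sat − γ_w while the driving shear stress uses γ_sat:
FS = [c' + γ' z cos²β tanφ'] / [γ_sat z sinβ cosβ]
(For c' = 0 this reduces to FS = (γ'/γ_sat)·tanφ'/tanβ.)
γ' = 20.1 − 9.81 = 10.29 kN/m³
Numerator = 0.0 + 10.29·2.3·cos²22.0°·tan32.6° = 0.0 + 10.29·2.3·0.8597·0.6395 = 13.012 kPa
Denominator = 20.1·2.3·sin22.0°·cos22.0° = 20.1·2.3·0.3746·0.9272 = 16.057 kPa
FS = 13.012 / 16.057 = 0.810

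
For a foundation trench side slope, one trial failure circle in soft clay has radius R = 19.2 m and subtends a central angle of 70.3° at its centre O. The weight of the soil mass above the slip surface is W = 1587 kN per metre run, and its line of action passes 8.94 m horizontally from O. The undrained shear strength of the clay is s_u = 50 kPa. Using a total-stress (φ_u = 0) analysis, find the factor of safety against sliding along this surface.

Taking moments about the centre O, the resisting moment is provided by the undrained shear strength acting along the arc:
Arc length L_a = R·θ = 19.2·(70.3°·π/180) = 19.2·1.2270 = 23.56 m
M_R = s_u·L_a·R = 50·23.56·19.2 = 22615.4 kN·m/m
M_D = W·d = 1587·8.94 = 14187.8 kN·m/m
FS = M_R / M_D = 22615.4 / 14187.8 = 1.594

FS = 1.59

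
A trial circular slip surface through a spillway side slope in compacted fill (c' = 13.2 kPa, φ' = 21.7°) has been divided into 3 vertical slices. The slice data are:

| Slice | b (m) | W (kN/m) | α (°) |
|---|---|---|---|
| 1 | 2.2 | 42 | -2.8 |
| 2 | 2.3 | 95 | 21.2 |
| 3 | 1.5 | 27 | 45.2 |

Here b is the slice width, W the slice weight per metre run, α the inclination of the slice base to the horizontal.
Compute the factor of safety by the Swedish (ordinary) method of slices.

FS = 2.90

Ordinary method of slices: FS = Σ[c'·Δl_i + (W_i cosα_i)·tanφ'] / Σ W_i sinα_i, with Δl_i = b_i / cosα_i.
Slice 1: Δl = 2.2/cos(-2.8°) = 2.203 m; N'_1 = 42·cos(-2.8°) = 41.9; c'Δl = 29.07; W sinα = -2.1
Slice 2: Δl = 2.3/cos21.2° = 2.467 m; N'_2 = 95·cos21.2° = 88.6; c'Δl = 32.56; W sinα = 34.4
Slice 3: Δl = 1.5/cos45.2° = 2.129 m; N'_3 = 27·cos45.2° = 19.0; c'Δl = 28.10; W sinα = 19.2
Σc'Δl = 89.7 kN/m; ΣN' = 149.5 kN/m; ΣW sinα = 51.5 kN/m
Resisting = 89.7 + 149.5·tan21.7° = 89.7 + 59.5 = 149.2 kN/m
FS = 149.2 / 51.5 = 2.900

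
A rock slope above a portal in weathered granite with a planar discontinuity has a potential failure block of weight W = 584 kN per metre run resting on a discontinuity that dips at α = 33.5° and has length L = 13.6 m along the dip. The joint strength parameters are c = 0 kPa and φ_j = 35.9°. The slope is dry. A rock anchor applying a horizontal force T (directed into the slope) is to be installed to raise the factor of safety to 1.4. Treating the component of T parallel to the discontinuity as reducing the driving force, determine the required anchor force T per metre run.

T = 63 kN/m

Resolving forces along and normal to the sliding plane, with the horizontal anchor force T adding T·sinα to the effective normal force and T·cosα acting up the plane against the driving force:
FS = [cL + (W cosα + T sinα) tanφ_j] / [W sinα − T cosα]
Without the anchor: N' = 487.0 kN/m, driving T_d = 322.3 kN/m, resisting R = 0·13.6 + 487.0·tan35.9° = 352.5 kN/m, FS = 1.09.
Setting FS = 1.4 and solving for T:
1.4·(322.3 − T cos33.5°) = 352.5 + T sin33.5°·tan35.9°
T·(sin33.5°·tan35.9° + 1.4·cos33.5°) = 1.4·322.3 − 352.5
T·(0.5519·0.7239 + 1.4·0.8339) = 451.3 − 352.5 = 98.7
T·1.5670 = 98.7
T = 63.0 kN/m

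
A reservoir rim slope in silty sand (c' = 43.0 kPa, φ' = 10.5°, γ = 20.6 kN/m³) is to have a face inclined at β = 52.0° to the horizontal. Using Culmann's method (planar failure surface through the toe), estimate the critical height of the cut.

Culmann's analysis gives the critical failure plane at α_cr = (β + φ')/2 = (52.0 + 10.5)/2 = 31.2°, and the critical height
H_c = (4c'/γ) · sinβ cosφ' / [1 − cos(β − φ')]
    = (4·43.0/20.6) · sin52.0°·cos10.5° / [1 − cos(41.5°)]
    = 8.350 · 0.7880·0.9833 / [1 − 0.7490]
    = 8.350 · 0.7748 / 0.2510
    = 25.77 m

H_c = 25.77 m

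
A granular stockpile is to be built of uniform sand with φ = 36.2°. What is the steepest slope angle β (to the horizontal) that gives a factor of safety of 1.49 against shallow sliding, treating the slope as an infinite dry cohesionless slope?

β = 26.2°

For an infinite dry cohesionless slope FS = tanφ/tanβ, so tanβ = tanφ / FS.
tanβ = tan36.2° / 1.49 = 0.7319 / 1.49 = 0.4912
β = arctan(0.4912) = 26.16°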